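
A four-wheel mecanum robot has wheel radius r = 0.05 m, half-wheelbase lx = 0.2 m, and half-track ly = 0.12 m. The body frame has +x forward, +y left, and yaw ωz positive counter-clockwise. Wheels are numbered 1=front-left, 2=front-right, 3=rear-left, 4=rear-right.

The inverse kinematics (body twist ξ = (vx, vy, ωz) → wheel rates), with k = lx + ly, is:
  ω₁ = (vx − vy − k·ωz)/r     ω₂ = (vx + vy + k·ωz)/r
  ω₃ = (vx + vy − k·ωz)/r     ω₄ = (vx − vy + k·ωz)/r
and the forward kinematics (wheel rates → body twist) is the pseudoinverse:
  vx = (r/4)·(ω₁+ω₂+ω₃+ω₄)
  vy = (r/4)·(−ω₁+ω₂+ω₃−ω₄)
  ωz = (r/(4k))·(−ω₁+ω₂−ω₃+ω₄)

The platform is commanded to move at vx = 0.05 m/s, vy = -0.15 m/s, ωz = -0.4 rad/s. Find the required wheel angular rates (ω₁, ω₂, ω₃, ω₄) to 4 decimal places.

(6.5600, -4.5600, 0.5600, 1.4400)

k = lx + ly = 0.2 + 0.12 = 0.3200;  k·ωz = 0.3200·-0.4 = -0.1280
ω₁ (FL) = (vx − vy − k·ωz)/r = 0.3280/0.05 = 6.5600
ω₂ (FR) = (vx + vy + k·ωz)/r = -0.2280/0.05 = -4.5600
ω₃ (RL) = (vx + vy − k·ωz)/r = 0.0280/0.05 = 0.5600
ω₄ (RR) = (vx − vy + k·ωz)/r = 0.0720/0.05 = 1.4400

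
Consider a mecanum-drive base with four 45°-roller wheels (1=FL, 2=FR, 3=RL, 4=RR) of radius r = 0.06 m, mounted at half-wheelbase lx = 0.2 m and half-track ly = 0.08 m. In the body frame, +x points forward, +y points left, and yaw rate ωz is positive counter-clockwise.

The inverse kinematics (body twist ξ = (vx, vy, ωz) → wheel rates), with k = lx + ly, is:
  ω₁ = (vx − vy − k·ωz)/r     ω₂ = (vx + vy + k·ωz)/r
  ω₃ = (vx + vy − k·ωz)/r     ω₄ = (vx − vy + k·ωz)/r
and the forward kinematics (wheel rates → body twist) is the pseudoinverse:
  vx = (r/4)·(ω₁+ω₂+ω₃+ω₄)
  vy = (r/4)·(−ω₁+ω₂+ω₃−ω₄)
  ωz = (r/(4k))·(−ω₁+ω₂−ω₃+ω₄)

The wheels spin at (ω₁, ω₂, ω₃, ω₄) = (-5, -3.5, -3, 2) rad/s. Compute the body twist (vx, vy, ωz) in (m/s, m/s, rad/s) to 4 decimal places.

(-0.1425, -0.0525, 0.3482)

k = lx + ly = 0.2 + 0.08 = 0.2800
ω₁+ω₂+ω₃+ω₄ = -9.5000  →  vx = (0.06/4)·-9.5000 = -0.1425
−ω₁+ω₂+ω₃−ω₄ = -3.5000  →  vy = (0.06/4)·-3.5000 = -0.0525
−ω₁+ω₂−ω₃+ω₄ = 6.5000  →  ωz = (0.06/1.1200)·6.5000 = 0.3482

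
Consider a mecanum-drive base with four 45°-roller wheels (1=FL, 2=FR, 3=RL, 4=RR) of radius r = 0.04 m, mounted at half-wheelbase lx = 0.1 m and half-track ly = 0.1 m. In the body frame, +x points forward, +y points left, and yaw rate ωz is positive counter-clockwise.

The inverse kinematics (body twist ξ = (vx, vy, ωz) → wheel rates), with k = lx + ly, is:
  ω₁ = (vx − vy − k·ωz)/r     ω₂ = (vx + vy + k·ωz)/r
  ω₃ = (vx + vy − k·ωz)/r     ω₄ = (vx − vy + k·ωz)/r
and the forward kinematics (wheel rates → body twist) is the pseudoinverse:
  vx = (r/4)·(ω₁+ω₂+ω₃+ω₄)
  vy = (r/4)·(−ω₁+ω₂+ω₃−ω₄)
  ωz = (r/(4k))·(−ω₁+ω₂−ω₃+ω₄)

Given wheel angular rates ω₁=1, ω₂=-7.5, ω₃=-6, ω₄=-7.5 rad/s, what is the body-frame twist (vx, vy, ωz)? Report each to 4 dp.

k = lx + ly = 0.1 + 0.1 = 0.2000
ω₁+ω₂+ω₃+ω₄ = -20.0000  →  vx = (0.04/4)·-20.0000 = -0.2000
−ω₁+ω₂+ω₃−ω₄ = -7.0000  →  vy = (0.04/4)·-7.0000 = -0.0700
−ω₁+ω₂−ω₃+ω₄ = -10.0000  →  ωz = (0.04/0.8000)·-10.0000 = -0.5000

(-0.2000, -0.0700, -0.5000)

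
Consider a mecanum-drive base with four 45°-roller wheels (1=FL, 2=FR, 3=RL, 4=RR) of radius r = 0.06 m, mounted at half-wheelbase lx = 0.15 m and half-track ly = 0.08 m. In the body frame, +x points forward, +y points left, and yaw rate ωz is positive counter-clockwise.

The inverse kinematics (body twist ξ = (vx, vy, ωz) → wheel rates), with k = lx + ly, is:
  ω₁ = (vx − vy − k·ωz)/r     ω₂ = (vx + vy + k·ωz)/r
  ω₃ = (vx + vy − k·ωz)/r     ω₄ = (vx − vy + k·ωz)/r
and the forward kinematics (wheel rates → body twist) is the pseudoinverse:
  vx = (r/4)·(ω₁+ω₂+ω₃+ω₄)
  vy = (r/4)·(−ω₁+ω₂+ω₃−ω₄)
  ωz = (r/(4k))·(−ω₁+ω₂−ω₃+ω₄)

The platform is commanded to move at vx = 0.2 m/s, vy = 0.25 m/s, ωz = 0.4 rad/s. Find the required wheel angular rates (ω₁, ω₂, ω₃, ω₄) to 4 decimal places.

(-2.3667, 9.0333, 5.9667, 0.7000)

k = lx + ly = 0.15 + 0.08 = 0.2300;  k·ωz = 0.2300·0.4 = 0.0920
ω₁ (FL) = (vx − vy − k·ωz)/r = -0.1420/0.06 = -2.3667
ω₂ (FR) = (vx + vy + k·ωz)/r = 0.5420/0.06 = 9.0333
ω₃ (RL) = (vx + vy − k·ωz)/r = 0.3580/0.06 = 5.9667
ω₄ (RR) = (vx − vy + k·ωz)/r = 0.0420/0.06 = 0.7000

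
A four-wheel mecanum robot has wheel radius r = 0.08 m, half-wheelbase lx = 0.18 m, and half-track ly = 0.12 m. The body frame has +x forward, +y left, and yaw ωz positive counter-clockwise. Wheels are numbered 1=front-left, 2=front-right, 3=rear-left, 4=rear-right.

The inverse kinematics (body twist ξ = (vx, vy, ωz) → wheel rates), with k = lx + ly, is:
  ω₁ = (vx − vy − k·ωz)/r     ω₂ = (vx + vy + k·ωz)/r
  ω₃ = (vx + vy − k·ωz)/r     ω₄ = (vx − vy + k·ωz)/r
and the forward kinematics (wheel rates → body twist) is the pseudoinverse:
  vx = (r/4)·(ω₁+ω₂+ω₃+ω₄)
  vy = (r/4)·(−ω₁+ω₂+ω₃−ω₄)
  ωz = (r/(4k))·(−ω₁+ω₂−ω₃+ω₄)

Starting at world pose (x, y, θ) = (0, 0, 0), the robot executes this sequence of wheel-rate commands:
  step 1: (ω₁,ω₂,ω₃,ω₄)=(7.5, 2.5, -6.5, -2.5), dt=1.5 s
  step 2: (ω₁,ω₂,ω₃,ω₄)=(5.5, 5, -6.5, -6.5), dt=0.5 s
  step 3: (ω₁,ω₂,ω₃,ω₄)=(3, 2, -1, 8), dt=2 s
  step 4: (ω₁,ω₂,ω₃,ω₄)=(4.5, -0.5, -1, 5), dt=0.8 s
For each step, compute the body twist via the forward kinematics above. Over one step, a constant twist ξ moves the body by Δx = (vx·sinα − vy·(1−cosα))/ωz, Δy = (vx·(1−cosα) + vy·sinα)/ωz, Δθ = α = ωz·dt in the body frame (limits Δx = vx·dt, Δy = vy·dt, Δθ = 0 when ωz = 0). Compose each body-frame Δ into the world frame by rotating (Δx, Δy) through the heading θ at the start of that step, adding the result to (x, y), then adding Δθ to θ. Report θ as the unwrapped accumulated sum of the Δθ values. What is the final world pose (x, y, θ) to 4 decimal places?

(0.7813, -0.4293, 1.0033)

step 1: ξ=(vx,vy,ωz)=(0.0200, -0.1800, -0.0667), dt=1.5 → body Δ=(0.0165, -0.2710, -0.1000) → world pose (0.0165, -0.2710, -0.1000)
step 2: ξ=(vx,vy,ωz)=(-0.0500, -0.0100, -0.0333), dt=0.5 → body Δ=(-0.0250, -0.0048, -0.0167) → world pose (-0.0089, -0.2733, -0.1167)
step 3: ξ=(vx,vy,ωz)=(0.2400, -0.2000, 0.5333), dt=2.0 → body Δ=(0.5879, -0.0957, 1.0667) → world pose (0.5638, -0.4368, 0.9500)
step 4: ξ=(vx,vy,ωz)=(0.1600, -0.2200, 0.0667), dt=0.8 → body Δ=(0.1326, -0.1725, 0.0533) → world pose (0.7813, -0.4293, 1.0033)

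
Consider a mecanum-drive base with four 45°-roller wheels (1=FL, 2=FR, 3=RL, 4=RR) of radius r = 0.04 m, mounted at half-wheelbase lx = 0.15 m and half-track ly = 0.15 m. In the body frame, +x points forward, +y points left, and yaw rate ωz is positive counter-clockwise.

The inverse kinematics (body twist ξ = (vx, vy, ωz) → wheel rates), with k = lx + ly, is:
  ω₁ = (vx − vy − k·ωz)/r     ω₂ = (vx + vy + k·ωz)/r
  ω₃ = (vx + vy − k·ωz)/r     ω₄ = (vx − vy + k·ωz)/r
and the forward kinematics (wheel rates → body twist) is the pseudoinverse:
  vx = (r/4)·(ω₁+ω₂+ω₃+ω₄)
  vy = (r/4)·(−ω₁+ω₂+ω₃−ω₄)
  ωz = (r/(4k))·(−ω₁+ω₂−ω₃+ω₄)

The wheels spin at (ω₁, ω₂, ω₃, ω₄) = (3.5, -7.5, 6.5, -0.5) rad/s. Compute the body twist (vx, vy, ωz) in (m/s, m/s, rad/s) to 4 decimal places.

(0.0200, -0.0400, -0.6000)

k = lx + ly = 0.15 + 0.15 = 0.3000
ω₁+ω₂+ω₃+ω₄ = 2.0000  →  vx = (0.04/4)·2.0000 = 0.0200
−ω₁+ω₂+ω₃−ω₄ = -4.0000  →  vy = (0.04/4)·-4.0000 = -0.0400
−ω₁+ω₂−ω₃+ω₄ = -18.0000  →  ωz = (0.04/1.2000)·-18.0000 = -0.6000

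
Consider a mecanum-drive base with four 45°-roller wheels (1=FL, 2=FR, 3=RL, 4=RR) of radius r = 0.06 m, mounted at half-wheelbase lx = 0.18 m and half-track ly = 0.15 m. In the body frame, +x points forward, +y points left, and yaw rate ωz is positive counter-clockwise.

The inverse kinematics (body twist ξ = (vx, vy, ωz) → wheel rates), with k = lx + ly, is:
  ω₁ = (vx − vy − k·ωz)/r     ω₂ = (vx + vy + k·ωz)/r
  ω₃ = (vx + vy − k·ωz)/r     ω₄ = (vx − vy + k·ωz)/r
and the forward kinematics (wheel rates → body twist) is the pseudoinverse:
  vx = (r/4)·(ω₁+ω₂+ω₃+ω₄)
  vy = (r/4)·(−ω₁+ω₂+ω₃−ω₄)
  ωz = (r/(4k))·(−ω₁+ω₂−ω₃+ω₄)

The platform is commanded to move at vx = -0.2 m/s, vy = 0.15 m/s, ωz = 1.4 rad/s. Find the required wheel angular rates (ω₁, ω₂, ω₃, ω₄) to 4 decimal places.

(-13.5333, 6.8667, -8.5333, 1.8667)

k = lx + ly = 0.18 + 0.15 = 0.3300;  k·ωz = 0.3300·1.4 = 0.4620
ω₁ (FL) = (vx − vy − k·ωz)/r = -0.8120/0.06 = -13.5333
ω₂ (FR) = (vx + vy + k·ωz)/r = 0.4120/0.06 = 6.8667
ω₃ (RL) = (vx + vy − k·ωz)/r = -0.5120/0.06 = -8.5333
ω₄ (RR) = (vx − vy + k·ωz)/r = 0.1120/0.06 = 1.8667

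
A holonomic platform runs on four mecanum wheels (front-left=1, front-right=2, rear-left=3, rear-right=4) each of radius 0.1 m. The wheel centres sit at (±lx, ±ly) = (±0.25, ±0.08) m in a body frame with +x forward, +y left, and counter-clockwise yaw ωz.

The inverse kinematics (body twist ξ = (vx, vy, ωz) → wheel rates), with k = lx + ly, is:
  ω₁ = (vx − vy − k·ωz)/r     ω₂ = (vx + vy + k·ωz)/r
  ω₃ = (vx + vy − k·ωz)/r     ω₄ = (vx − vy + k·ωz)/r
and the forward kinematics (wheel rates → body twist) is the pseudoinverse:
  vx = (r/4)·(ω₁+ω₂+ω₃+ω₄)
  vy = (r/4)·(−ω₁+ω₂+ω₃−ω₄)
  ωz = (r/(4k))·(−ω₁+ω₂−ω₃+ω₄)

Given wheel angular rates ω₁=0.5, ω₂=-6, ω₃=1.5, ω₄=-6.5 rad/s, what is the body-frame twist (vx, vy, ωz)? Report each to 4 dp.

k = lx + ly = 0.25 + 0.08 = 0.3300
ω₁+ω₂+ω₃+ω₄ = -10.5000  →  vx = (0.1/4)·-10.5000 = -0.2625
−ω₁+ω₂+ω₃−ω₄ = 1.5000  →  vy = (0.1/4)·1.5000 = 0.0375
−ω₁+ω₂−ω₃+ω₄ = -14.5000  →  ωz = (0.1/1.3200)·-14.5000 = -1.0985

(-0.2625, 0.0375, -1.0985)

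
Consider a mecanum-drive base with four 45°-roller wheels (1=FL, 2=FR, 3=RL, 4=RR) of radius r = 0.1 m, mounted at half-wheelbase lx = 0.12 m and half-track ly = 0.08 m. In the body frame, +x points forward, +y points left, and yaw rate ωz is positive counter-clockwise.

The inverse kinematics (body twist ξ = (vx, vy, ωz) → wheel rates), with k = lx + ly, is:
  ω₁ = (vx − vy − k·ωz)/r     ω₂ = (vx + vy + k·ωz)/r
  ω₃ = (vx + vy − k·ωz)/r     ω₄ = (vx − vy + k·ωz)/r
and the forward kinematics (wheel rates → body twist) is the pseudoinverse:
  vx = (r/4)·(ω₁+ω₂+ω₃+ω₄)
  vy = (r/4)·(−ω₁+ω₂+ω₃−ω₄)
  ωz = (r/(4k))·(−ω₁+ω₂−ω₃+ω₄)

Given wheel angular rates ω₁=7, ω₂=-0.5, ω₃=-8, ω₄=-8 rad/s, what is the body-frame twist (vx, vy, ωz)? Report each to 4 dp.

k = lx + ly = 0.12 + 0.08 = 0.2000
ω₁+ω₂+ω₃+ω₄ = -9.5000  →  vx = (0.1/4)·-9.5000 = -0.2375
−ω₁+ω₂+ω₃−ω₄ = -7.5000  →  vy = (0.1/4)·-7.5000 = -0.1875
−ω₁+ω₂−ω₃+ω₄ = -7.5000  →  ωz = (0.1/0.8000)·-7.5000 = -0.9375

(-0.2375, -0.1875, -0.9375)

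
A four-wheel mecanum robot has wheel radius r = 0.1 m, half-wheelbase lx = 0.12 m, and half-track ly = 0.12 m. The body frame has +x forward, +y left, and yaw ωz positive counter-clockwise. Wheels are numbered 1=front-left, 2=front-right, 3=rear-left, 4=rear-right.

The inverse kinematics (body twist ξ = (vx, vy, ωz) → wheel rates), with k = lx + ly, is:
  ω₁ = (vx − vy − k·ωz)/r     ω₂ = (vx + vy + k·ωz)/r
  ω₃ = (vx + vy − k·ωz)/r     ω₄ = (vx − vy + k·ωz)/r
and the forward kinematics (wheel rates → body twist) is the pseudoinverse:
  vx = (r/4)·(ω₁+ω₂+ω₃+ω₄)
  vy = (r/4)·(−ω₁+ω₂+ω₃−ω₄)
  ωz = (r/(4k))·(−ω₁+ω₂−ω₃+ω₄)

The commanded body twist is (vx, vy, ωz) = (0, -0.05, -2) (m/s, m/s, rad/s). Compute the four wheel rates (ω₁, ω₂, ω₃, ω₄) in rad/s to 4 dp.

(5.3000, -5.3000, 4.3000, -4.3000)

k = lx + ly = 0.12 + 0.12 = 0.2400;  k·ωz = 0.2400·-2 = -0.4800
ω₁ (FL) = (vx − vy − k·ωz)/r = 0.5300/0.1 = 5.3000
ω₂ (FR) = (vx + vy + k·ωz)/r = -0.5300/0.1 = -5.3000
ω₃ (RL) = (vx + vy − k·ωz)/r = 0.4300/0.1 = 4.3000
ω₄ (RR) = (vx − vy + k·ωz)/r = -0.4300/0.1 = -4.3000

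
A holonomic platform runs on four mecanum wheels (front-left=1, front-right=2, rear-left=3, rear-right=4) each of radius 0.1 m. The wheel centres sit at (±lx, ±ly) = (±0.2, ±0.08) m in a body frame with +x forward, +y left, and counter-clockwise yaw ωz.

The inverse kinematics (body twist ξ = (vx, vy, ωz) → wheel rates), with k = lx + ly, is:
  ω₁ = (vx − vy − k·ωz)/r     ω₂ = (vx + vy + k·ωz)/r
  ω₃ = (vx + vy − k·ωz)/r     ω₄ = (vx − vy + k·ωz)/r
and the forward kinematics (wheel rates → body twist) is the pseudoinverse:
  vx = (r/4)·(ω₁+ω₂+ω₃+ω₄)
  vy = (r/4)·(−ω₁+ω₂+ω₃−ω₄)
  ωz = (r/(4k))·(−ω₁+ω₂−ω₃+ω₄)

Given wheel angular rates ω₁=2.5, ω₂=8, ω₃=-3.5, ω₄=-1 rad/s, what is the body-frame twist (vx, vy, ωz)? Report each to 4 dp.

(0.1500, 0.0750, 0.7143)

k = lx + ly = 0.2 + 0.08 = 0.2800
ω₁+ω₂+ω₃+ω₄ = 6.0000  →  vx = (0.1/4)·6.0000 = 0.1500
−ω₁+ω₂+ω₃−ω₄ = 3.0000  →  vy = (0.1/4)·3.0000 = 0.0750
−ω₁+ω₂−ω₃+ω₄ = 8.0000  →  ωz = (0.1/1.1200)·8.0000 = 0.7143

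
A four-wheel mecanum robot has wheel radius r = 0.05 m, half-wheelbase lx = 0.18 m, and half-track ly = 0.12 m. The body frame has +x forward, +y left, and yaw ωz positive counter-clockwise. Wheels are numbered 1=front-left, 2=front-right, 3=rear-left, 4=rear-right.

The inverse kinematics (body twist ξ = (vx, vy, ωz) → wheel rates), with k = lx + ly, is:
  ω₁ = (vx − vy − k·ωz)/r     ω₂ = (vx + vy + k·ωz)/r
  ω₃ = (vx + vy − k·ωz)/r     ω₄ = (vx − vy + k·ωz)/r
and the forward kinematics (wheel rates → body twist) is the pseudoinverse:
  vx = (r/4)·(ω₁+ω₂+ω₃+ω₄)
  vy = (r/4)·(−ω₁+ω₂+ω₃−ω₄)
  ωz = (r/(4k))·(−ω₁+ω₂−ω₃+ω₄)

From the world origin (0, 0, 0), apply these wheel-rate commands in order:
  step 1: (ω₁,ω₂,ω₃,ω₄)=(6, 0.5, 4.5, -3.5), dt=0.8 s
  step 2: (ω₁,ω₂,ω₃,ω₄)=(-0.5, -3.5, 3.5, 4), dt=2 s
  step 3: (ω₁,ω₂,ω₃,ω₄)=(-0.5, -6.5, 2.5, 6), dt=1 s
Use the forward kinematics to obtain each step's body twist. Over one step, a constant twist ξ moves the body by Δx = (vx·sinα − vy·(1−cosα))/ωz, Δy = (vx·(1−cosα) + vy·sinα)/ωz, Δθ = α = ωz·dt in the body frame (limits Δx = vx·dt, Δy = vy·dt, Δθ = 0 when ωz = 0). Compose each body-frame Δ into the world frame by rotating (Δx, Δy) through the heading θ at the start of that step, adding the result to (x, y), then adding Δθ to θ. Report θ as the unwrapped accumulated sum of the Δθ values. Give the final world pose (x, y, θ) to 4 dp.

(0.0431, -0.2149, -0.7625)

step 1: ξ=(vx,vy,ωz)=(0.0938, 0.0312, -0.5625), dt=0.8 → body Δ=(0.0780, 0.0076, -0.4500) → world pose (0.0780, 0.0076, -0.4500)
step 2: ξ=(vx,vy,ωz)=(0.0438, -0.0438, -0.1042), dt=2.0 → body Δ=(0.0778, -0.0960, -0.2083) → world pose (0.1063, -0.1127, -0.6583)
step 3: ξ=(vx,vy,ωz)=(0.0188, -0.1188, -0.1042), dt=1.0 → body Δ=(0.0125, -0.1195, -0.1042) → world pose (0.0431, -0.2149, -0.7625)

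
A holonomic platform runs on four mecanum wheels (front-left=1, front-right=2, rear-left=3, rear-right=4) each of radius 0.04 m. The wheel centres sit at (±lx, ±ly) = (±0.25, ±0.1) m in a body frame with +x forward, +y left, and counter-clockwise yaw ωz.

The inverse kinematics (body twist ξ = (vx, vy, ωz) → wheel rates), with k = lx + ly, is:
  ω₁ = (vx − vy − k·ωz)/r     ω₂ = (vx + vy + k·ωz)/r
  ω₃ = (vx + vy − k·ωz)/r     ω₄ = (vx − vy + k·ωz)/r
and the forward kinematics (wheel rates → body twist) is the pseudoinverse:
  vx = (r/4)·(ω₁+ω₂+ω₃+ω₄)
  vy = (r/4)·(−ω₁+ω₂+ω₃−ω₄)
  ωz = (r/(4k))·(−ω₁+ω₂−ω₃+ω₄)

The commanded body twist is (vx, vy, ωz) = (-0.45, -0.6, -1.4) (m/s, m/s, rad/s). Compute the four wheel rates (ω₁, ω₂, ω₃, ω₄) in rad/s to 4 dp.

(16.0000, -38.5000, -14.0000, -8.5000)

k = lx + ly = 0.25 + 0.1 = 0.3500;  k·ωz = 0.3500·-1.4 = -0.4900
ω₁ (FL) = (vx − vy − k·ωz)/r = 0.6400/0.04 = 16.0000
ω₂ (FR) = (vx + vy + k·ωz)/r = -1.5400/0.04 = -38.5000
ω₃ (RL) = (vx + vy − k·ωz)/r = -0.5600/0.04 = -14.0000
ω₄ (RR) = (vx − vy + k·ωz)/r = -0.3400/0.04 = -8.5000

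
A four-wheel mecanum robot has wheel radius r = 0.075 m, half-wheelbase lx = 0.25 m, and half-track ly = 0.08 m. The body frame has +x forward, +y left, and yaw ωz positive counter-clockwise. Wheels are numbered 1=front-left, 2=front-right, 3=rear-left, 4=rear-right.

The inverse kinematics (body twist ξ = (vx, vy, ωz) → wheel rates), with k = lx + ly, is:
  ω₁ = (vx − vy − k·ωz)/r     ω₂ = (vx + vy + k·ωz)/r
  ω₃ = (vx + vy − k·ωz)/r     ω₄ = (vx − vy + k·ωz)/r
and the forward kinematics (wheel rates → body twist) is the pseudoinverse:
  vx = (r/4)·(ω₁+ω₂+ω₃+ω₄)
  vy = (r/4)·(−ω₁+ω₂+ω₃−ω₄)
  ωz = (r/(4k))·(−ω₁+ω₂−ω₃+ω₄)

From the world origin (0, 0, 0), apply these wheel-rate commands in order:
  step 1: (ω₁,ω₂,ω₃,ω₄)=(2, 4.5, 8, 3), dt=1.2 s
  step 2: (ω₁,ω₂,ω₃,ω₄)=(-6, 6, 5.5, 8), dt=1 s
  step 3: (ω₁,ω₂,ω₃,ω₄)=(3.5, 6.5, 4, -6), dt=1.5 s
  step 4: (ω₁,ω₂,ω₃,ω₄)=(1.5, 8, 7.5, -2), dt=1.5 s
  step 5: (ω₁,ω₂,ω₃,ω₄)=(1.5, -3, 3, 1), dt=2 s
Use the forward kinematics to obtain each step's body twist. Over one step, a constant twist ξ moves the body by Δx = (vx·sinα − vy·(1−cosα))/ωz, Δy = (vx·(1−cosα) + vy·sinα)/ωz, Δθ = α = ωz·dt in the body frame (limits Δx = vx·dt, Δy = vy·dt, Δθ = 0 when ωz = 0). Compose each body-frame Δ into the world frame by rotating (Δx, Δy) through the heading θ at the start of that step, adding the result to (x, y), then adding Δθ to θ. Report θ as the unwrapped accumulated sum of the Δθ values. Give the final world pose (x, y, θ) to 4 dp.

step 1: ξ=(vx,vy,ωz)=(0.3281, 0.1406, -0.1420), dt=1.2 → body Δ=(0.4062, 0.1345, -0.1705) → world pose (0.4062, 0.1345, -0.1705)
step 2: ξ=(vx,vy,ωz)=(0.2531, 0.1781, 0.8239), dt=1.0 → body Δ=(0.1561, 0.2572, 0.8239) → world pose (0.6037, 0.3614, 0.6534)
step 3: ξ=(vx,vy,ωz)=(0.1500, 0.2437, -0.3977), dt=1.5 → body Δ=(0.3178, 0.2792, -0.5966) → world pose (0.6863, 0.7762, 0.0568)
step 4: ξ=(vx,vy,ωz)=(0.2812, 0.3000, -0.1705), dt=1.5 → body Δ=(0.4745, 0.3915, -0.2557) → world pose (1.1378, 1.1940, -0.1989)
step 5: ξ=(vx,vy,ωz)=(0.0469, -0.0469, -0.3693), dt=2.0 → body Δ=(0.0524, -0.1185, -0.7386) → world pose (1.1657, 1.0675, -0.9375)

(1.1657, 1.0675, -0.9375)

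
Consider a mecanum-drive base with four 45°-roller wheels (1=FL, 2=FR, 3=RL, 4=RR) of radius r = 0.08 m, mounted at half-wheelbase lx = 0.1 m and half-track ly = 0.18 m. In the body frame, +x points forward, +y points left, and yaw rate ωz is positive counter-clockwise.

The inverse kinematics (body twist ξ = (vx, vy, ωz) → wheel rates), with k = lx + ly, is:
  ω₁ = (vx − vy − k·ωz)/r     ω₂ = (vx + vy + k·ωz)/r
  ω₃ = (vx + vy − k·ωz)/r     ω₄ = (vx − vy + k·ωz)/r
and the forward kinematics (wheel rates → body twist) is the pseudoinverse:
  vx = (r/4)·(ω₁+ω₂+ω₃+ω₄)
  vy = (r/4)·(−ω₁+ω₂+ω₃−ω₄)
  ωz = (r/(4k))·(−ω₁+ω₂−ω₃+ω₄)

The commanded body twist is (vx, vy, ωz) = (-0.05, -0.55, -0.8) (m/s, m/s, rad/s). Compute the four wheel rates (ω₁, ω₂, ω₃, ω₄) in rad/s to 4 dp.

k = lx + ly = 0.1 + 0.18 = 0.2800;  k·ωz = 0.2800·-0.8 = -0.2240
ω₁ (FL) = (vx − vy − k·ωz)/r = 0.7240/0.08 = 9.0500
ω₂ (FR) = (vx + vy + k·ωz)/r = -0.8240/0.08 = -10.3000
ω₃ (RL) = (vx + vy − k·ωz)/r = -0.3760/0.08 = -4.7000
ω₄ (RR) = (vx − vy + k·ωz)/r = 0.2760/0.08 = 3.4500

(9.0500, -10.3000, -4.7000, 3.4500)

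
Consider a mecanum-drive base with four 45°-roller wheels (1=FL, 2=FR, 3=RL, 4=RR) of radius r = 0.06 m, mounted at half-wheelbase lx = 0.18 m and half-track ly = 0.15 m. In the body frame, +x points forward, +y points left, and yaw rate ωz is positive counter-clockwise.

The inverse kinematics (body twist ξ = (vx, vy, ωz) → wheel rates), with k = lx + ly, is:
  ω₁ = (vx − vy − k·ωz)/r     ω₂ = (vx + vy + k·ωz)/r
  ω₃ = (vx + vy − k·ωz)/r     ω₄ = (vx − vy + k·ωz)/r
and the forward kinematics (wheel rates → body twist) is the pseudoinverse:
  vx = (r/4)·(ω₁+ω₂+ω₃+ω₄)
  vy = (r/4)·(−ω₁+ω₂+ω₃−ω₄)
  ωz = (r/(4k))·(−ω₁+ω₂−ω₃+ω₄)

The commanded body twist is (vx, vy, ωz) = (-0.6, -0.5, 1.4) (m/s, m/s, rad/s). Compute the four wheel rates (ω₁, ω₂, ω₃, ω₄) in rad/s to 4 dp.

(-9.3667, -10.6333, -26.0333, 6.0333)

k = lx + ly = 0.18 + 0.15 = 0.3300;  k·ωz = 0.3300·1.4 = 0.4620
ω₁ (FL) = (vx − vy − k·ωz)/r = -0.5620/0.06 = -9.3667
ω₂ (FR) = (vx + vy + k·ωz)/r = -0.6380/0.06 = -10.6333
ω₃ (RL) = (vx + vy − k·ωz)/r = -1.5620/0.06 = -26.0333
ω₄ (RR) = (vx − vy + k·ωz)/r = 0.3620/0.06 = 6.0333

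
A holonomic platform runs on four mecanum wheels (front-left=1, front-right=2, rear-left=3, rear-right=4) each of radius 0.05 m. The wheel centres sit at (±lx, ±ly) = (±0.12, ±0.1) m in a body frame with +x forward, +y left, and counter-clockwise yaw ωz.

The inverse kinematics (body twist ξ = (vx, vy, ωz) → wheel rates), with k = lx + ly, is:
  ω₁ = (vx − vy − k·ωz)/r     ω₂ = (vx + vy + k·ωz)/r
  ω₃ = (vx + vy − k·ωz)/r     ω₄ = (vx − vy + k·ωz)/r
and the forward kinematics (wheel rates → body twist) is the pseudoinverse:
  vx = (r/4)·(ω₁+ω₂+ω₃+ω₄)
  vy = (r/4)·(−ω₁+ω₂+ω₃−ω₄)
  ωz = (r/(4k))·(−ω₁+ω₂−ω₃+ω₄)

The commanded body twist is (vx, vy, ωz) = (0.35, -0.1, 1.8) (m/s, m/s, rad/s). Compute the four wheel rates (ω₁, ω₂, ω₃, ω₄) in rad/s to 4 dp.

k = lx + ly = 0.12 + 0.1 = 0.2200;  k·ωz = 0.2200·1.8 = 0.3960
ω₁ (FL) = (vx − vy − k·ωz)/r = 0.0540/0.05 = 1.0800
ω₂ (FR) = (vx + vy + k·ωz)/r = 0.6460/0.05 = 12.9200
ω₃ (RL) = (vx + vy − k·ωz)/r = -0.1460/0.05 = -2.9200
ω₄ (RR) = (vx − vy + k·ωz)/r = 0.8460/0.05 = 16.9200

(1.0800, 12.9200, -2.9200, 16.9200)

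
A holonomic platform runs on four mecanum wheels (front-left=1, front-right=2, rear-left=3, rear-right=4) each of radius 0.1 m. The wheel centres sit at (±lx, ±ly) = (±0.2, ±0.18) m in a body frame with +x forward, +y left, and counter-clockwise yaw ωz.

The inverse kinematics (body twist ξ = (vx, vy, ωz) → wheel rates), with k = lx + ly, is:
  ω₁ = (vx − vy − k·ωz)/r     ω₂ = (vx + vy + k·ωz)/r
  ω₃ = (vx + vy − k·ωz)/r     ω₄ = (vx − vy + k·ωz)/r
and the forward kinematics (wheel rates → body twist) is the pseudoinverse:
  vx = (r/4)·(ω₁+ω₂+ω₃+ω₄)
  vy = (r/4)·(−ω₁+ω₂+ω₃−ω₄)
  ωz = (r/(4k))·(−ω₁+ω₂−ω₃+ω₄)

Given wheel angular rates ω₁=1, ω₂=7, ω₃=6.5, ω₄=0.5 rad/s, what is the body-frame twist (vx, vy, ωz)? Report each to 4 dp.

k = lx + ly = 0.2 + 0.18 = 0.3800
ω₁+ω₂+ω₃+ω₄ = 15.0000  →  vx = (0.1/4)·15.0000 = 0.3750
−ω₁+ω₂+ω₃−ω₄ = 12.0000  →  vy = (0.1/4)·12.0000 = 0.3000
−ω₁+ω₂−ω₃+ω₄ = 0.0000  →  ωz = (0.1/1.5200)·0.0000 = 0.0000

(0.3750, 0.3000, 0.0000)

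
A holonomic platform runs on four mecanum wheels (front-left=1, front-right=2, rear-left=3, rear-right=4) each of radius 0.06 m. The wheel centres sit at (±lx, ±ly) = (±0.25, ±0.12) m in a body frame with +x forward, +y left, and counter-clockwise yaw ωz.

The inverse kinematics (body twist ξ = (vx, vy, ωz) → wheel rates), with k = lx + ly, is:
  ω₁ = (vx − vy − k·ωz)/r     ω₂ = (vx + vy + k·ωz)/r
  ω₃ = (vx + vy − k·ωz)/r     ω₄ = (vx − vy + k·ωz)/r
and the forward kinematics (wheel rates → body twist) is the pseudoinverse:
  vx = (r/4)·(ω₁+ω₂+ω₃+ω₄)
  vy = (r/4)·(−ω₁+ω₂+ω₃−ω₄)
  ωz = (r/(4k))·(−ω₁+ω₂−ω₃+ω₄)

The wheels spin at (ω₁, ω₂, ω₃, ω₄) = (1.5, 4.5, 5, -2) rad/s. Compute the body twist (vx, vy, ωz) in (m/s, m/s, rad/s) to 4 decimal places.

(0.1350, 0.1500, -0.1622)

k = lx + ly = 0.25 + 0.12 = 0.3700
ω₁+ω₂+ω₃+ω₄ = 9.0000  →  vx = (0.06/4)·9.0000 = 0.1350
−ω₁+ω₂+ω₃−ω₄ = 10.0000  →  vy = (0.06/4)·10.0000 = 0.1500
−ω₁+ω₂−ω₃+ω₄ = -4.0000  →  ωz = (0.06/1.4800)·-4.0000 = -0.1622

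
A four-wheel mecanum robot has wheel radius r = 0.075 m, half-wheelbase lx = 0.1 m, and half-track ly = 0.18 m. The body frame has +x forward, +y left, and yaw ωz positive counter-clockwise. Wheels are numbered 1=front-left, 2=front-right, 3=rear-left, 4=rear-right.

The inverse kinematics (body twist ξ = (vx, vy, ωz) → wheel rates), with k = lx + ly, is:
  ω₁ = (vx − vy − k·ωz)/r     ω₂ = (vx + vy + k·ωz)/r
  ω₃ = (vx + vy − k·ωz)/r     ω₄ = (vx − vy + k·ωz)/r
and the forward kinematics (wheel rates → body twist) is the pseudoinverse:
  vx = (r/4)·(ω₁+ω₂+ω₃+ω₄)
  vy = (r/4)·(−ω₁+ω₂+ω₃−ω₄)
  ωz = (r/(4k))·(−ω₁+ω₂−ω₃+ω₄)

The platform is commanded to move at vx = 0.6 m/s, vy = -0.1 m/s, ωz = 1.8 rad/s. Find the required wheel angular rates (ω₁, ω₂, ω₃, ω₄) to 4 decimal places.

(2.6133, 13.3867, -0.0533, 16.0533)

k = lx + ly = 0.1 + 0.18 = 0.2800;  k·ωz = 0.2800·1.8 = 0.5040
ω₁ (FL) = (vx − vy − k·ωz)/r = 0.1960/0.075 = 2.6133
ω₂ (FR) = (vx + vy + k·ωz)/r = 1.0040/0.075 = 13.3867
ω₃ (RL) = (vx + vy − k·ωz)/r = -0.0040/0.075 = -0.0533
ω₄ (RR) = (vx − vy + k·ωz)/r = 1.2040/0.075 = 16.0533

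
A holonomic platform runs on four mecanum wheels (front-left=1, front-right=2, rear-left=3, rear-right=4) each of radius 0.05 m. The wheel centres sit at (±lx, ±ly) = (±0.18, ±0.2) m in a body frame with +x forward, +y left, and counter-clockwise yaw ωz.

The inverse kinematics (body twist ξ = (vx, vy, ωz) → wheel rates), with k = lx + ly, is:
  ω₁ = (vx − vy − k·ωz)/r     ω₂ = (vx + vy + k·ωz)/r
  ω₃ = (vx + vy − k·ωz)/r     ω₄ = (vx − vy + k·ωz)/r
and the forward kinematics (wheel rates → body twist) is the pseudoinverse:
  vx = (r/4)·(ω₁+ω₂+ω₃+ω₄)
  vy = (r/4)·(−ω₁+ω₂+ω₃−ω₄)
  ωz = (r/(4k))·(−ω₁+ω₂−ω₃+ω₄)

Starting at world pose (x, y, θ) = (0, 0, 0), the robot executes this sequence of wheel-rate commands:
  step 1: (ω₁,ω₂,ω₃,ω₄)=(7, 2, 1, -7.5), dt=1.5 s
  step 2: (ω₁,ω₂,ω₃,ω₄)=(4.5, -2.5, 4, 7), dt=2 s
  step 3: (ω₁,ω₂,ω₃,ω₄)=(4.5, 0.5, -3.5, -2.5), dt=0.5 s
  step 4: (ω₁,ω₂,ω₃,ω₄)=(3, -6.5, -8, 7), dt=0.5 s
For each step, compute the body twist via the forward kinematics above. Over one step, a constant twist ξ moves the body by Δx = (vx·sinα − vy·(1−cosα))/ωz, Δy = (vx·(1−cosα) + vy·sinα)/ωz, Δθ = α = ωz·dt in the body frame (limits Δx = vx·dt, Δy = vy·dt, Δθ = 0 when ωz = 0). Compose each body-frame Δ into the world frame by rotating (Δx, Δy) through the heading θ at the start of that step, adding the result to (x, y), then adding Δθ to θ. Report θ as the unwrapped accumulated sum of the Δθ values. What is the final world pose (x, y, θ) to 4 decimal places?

(-0.0564, -0.4417, -0.8882)

step 1: ξ=(vx,vy,ωz)=(0.0313, 0.0437, -0.4441), dt=1.5 → body Δ=(0.0645, 0.0458, -0.6661) → world pose (0.0645, 0.0458, -0.6661)
step 2: ξ=(vx,vy,ωz)=(0.1625, -0.1250, -0.1316), dt=2.0 → body Δ=(0.2886, -0.2896, -0.2632) → world pose (0.1124, -0.3602, -0.9293)
step 3: ξ=(vx,vy,ωz)=(-0.0125, -0.0625, -0.0987), dt=0.5 → body Δ=(-0.0070, -0.0311, -0.0493) → world pose (0.0833, -0.3732, -0.9786)
step 4: ξ=(vx,vy,ωz)=(-0.0562, -0.3063, 0.1809), dt=0.5 → body Δ=(-0.0212, -0.1542, 0.0905) → world pose (-0.0564, -0.4417, -0.8882)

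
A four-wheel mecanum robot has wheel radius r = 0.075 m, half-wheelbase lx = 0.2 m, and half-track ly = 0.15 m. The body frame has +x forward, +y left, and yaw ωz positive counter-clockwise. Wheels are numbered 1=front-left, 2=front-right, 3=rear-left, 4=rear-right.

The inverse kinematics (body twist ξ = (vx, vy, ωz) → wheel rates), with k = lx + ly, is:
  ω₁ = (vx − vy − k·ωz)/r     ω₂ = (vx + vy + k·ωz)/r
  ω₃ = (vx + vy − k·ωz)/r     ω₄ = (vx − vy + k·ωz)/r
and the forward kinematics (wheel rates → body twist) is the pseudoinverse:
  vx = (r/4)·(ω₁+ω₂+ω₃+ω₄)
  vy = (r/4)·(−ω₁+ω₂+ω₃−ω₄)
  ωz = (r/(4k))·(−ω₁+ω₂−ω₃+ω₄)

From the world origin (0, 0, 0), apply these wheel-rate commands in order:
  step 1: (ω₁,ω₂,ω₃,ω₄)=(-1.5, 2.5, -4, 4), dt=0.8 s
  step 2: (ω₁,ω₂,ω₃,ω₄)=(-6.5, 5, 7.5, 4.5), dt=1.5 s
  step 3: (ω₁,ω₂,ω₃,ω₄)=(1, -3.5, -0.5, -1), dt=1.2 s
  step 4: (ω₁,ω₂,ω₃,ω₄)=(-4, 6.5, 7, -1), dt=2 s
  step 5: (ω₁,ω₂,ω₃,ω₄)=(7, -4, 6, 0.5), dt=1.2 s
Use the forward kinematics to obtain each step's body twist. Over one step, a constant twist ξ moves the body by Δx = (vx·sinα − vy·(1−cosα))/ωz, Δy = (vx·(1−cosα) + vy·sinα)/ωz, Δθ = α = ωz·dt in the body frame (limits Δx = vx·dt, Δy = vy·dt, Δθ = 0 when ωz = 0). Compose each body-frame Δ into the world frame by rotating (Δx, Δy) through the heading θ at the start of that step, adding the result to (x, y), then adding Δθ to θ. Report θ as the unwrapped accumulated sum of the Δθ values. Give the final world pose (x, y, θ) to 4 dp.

step 1: ξ=(vx,vy,ωz)=(0.0188, -0.0750, 0.6429), dt=0.8 → body Δ=(0.0294, -0.0536, 0.5143) → world pose (0.0294, -0.0536, 0.5143)
step 2: ξ=(vx,vy,ωz)=(0.1969, 0.2719, 0.4554), dt=1.5 → body Δ=(0.1389, 0.4738, 0.6830) → world pose (-0.0827, 0.4273, 1.1973)
step 3: ξ=(vx,vy,ωz)=(-0.0750, -0.0750, -0.2679), dt=1.2 → body Δ=(-0.1028, -0.0741, -0.3214) → world pose (-0.0512, 0.3045, 0.8759)
step 4: ξ=(vx,vy,ωz)=(0.1594, 0.3469, 0.1339), dt=2.0 → body Δ=(0.2226, 0.7279, 0.2679) → world pose (-0.4678, 0.9416, 1.1438)
step 5: ξ=(vx,vy,ωz)=(0.1781, -0.1031, -0.8839), dt=1.2 → body Δ=(0.1162, -0.2049, -1.0607) → world pose (-0.2331, 0.9624, 0.0830)

(-0.2331, 0.9624, 0.0830)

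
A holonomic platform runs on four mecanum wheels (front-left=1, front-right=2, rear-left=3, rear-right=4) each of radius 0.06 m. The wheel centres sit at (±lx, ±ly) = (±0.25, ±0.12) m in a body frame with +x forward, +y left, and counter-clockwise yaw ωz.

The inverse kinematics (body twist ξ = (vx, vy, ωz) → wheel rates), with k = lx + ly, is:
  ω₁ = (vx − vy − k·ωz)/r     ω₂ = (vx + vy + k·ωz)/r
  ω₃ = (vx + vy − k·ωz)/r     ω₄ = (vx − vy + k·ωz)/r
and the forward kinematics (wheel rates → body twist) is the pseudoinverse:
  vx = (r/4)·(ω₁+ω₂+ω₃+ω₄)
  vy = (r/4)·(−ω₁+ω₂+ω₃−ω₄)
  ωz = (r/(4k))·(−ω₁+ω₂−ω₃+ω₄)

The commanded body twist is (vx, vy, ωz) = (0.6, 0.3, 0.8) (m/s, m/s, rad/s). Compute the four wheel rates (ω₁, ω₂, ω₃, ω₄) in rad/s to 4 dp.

k = lx + ly = 0.25 + 0.12 = 0.3700;  k·ωz = 0.3700·0.8 = 0.2960
ω₁ (FL) = (vx − vy − k·ωz)/r = 0.0040/0.06 = 0.0667
ω₂ (FR) = (vx + vy + k·ωz)/r = 1.1960/0.06 = 19.9333
ω₃ (RL) = (vx + vy − k·ωz)/r = 0.6040/0.06 = 10.0667
ω₄ (RR) = (vx − vy + k·ωz)/r = 0.5960/0.06 = 9.9333

(0.0667, 19.9333, 10.0667, 9.9333)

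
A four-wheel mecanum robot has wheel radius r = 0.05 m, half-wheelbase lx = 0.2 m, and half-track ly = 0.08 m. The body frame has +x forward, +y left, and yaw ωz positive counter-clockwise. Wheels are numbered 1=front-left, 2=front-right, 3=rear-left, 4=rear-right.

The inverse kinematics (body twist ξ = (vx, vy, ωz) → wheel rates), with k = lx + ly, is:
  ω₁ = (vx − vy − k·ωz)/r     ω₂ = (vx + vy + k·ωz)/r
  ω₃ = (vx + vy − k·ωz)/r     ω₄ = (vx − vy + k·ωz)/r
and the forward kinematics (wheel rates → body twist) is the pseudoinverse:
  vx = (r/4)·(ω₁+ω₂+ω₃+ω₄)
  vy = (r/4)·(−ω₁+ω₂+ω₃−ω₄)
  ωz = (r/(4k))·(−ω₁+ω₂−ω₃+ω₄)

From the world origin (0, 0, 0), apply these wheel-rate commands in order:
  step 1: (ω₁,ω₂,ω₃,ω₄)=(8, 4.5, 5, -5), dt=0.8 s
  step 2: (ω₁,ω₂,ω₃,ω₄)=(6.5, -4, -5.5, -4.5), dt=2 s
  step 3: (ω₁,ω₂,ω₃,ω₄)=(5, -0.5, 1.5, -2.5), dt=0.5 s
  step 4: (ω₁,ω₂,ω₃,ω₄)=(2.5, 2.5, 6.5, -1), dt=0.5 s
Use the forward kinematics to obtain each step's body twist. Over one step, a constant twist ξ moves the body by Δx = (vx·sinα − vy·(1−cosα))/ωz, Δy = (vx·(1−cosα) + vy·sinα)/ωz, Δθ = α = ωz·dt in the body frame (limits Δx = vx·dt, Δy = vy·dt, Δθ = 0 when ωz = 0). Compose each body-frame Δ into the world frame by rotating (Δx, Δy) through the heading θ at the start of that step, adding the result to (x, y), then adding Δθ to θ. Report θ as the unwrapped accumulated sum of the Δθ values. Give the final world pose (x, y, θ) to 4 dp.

step 1: ξ=(vx,vy,ωz)=(0.1562, 0.0812, -0.6027), dt=0.8 → body Δ=(0.1356, 0.0330, -0.4821) → world pose (0.1356, 0.0330, -0.4821)
step 2: ξ=(vx,vy,ωz)=(-0.0938, -0.1438, -0.4241), dt=2.0 → body Δ=(-0.2806, -0.1794, -0.8482) → world pose (-0.1962, 0.0041, -1.3304)
step 3: ξ=(vx,vy,ωz)=(0.0438, -0.0187, -0.4241), dt=0.5 → body Δ=(0.0207, -0.0116, -0.2121) → world pose (-0.2026, -0.0188, -1.5424)
step 4: ξ=(vx,vy,ωz)=(0.1313, 0.0938, -0.3348), dt=0.5 → body Δ=(0.0692, 0.0412, -0.1674) → world pose (-0.1594, -0.0868, -1.7098)

(-0.1594, -0.0868, -1.7098)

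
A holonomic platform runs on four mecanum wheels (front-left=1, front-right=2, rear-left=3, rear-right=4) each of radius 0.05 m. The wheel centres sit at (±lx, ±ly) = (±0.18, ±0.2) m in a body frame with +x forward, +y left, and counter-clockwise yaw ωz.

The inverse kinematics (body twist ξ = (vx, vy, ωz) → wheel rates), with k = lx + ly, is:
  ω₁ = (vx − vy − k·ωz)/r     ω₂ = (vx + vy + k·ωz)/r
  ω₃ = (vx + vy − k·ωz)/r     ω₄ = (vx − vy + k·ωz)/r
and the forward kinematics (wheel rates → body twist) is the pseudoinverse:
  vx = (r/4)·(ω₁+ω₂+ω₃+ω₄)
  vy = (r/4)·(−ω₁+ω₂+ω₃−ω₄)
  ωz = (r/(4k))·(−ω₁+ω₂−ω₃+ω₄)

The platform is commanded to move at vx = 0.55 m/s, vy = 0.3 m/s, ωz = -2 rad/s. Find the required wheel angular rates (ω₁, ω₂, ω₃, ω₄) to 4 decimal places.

k = lx + ly = 0.18 + 0.2 = 0.3800;  k·ωz = 0.3800·-2 = -0.7600
ω₁ (FL) = (vx − vy − k·ωz)/r = 1.0100/0.05 = 20.2000
ω₂ (FR) = (vx + vy + k·ωz)/r = 0.0900/0.05 = 1.8000
ω₃ (RL) = (vx + vy − k·ωz)/r = 1.6100/0.05 = 32.2000
ω₄ (RR) = (vx − vy + k·ωz)/r = -0.5100/0.05 = -10.2000

(20.2000, 1.8000, 32.2000, -10.2000)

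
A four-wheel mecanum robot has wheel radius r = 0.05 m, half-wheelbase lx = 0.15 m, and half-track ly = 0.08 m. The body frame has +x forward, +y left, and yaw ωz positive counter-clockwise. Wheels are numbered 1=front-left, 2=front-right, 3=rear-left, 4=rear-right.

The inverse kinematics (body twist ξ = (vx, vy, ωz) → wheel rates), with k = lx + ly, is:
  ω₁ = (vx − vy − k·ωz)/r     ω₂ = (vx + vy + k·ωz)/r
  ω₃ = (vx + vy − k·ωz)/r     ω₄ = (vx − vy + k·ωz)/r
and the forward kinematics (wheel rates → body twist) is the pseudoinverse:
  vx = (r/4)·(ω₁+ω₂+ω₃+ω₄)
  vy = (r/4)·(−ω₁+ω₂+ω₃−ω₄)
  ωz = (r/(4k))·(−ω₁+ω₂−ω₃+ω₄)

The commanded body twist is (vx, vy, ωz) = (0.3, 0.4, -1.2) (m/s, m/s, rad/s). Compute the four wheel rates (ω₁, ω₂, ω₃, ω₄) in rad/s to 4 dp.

(3.5200, 8.4800, 19.5200, -7.5200)

k = lx + ly = 0.15 + 0.08 = 0.2300;  k·ωz = 0.2300·-1.2 = -0.2760
ω₁ (FL) = (vx − vy − k·ωz)/r = 0.1760/0.05 = 3.5200
ω₂ (FR) = (vx + vy + k·ωz)/r = 0.4240/0.05 = 8.4800
ω₃ (RL) = (vx + vy − k·ωz)/r = 0.9760/0.05 = 19.5200
ω₄ (RR) = (vx − vy + k·ωz)/r = -0.3760/0.05 = -7.5200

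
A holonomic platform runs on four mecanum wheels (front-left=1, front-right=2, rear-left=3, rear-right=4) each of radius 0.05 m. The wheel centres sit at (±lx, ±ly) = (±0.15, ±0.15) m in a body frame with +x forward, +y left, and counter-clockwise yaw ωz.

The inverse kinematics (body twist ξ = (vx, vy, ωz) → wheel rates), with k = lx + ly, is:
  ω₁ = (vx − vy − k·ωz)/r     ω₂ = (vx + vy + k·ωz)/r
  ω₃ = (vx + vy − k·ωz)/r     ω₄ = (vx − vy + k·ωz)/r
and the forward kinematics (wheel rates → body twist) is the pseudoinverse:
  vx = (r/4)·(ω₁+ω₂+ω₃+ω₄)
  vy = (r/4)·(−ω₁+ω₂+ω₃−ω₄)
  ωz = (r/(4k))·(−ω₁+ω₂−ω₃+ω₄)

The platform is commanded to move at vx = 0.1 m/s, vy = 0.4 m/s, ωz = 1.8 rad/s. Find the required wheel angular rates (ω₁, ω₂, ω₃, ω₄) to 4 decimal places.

k = lx + ly = 0.15 + 0.15 = 0.3000;  k·ωz = 0.3000·1.8 = 0.5400
ω₁ (FL) = (vx − vy − k·ωz)/r = -0.8400/0.05 = -16.8000
ω₂ (FR) = (vx + vy + k·ωz)/r = 1.0400/0.05 = 20.8000
ω₃ (RL) = (vx + vy − k·ωz)/r = -0.0400/0.05 = -0.8000
ω₄ (RR) = (vx − vy + k·ωz)/r = 0.2400/0.05 = 4.8000

(-16.8000, 20.8000, -0.8000, 4.8000)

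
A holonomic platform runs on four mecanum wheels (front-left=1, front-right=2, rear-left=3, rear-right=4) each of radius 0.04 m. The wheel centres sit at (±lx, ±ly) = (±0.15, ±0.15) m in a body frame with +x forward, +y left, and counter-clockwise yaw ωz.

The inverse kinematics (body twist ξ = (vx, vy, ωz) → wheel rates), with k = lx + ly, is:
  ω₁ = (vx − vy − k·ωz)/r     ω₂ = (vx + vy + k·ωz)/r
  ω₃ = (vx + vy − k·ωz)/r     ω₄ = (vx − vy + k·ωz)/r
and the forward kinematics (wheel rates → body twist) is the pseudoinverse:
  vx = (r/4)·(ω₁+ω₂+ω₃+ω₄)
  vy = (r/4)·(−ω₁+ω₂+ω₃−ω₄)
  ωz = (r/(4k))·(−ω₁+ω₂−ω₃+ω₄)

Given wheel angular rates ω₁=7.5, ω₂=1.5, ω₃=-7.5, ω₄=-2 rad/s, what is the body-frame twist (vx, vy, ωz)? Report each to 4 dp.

(-0.0050, -0.1150, -0.0167)

k = lx + ly = 0.15 + 0.15 = 0.3000
ω₁+ω₂+ω₃+ω₄ = -0.5000  →  vx = (0.04/4)·-0.5000 = -0.0050
−ω₁+ω₂+ω₃−ω₄ = -11.5000  →  vy = (0.04/4)·-11.5000 = -0.1150
−ω₁+ω₂−ω₃+ω₄ = -0.5000  →  ωz = (0.04/1.2000)·-0.5000 = -0.0167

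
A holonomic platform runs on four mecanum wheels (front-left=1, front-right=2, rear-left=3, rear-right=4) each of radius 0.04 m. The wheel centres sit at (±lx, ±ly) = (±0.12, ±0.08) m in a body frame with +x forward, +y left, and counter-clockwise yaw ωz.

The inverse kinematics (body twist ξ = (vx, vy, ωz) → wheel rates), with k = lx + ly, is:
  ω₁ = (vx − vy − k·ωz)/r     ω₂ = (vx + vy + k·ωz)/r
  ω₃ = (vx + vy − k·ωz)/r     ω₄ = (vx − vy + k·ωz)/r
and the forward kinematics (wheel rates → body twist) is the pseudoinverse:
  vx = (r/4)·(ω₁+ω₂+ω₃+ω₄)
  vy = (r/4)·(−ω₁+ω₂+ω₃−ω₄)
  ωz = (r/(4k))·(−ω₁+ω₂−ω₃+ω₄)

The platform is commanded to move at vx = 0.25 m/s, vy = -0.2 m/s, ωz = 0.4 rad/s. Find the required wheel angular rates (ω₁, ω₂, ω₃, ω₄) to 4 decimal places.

k = lx + ly = 0.12 + 0.08 = 0.2000;  k·ωz = 0.2000·0.4 = 0.0800
ω₁ (FL) = (vx − vy − k·ωz)/r = 0.3700/0.04 = 9.2500
ω₂ (FR) = (vx + vy + k·ωz)/r = 0.1300/0.04 = 3.2500
ω₃ (RL) = (vx + vy − k·ωz)/r = -0.0300/0.04 = -0.7500
ω₄ (RR) = (vx − vy + k·ωz)/r = 0.5300/0.04 = 13.2500

(9.2500, 3.2500, -0.7500, 13.2500)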